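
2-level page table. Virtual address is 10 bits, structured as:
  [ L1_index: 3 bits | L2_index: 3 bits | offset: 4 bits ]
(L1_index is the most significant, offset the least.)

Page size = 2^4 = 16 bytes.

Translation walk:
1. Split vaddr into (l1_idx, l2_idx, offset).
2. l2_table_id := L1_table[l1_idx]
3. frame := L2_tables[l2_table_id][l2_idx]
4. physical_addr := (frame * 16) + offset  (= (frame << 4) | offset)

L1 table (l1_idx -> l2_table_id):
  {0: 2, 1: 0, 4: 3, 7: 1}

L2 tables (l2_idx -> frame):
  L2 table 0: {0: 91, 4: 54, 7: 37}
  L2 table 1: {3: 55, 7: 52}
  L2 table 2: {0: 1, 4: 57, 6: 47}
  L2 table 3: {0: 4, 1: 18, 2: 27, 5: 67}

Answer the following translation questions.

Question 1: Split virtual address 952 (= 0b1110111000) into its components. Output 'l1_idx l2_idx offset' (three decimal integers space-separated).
Answer: 7 3 8

Derivation:
vaddr = 952 = 0b1110111000
  top 3 bits -> l1_idx = 7
  next 3 bits -> l2_idx = 3
  bottom 4 bits -> offset = 8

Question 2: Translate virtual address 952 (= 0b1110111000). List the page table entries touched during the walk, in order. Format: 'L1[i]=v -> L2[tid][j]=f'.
Answer: L1[7]=1 -> L2[1][3]=55

Derivation:
vaddr = 952 = 0b1110111000
Split: l1_idx=7, l2_idx=3, offset=8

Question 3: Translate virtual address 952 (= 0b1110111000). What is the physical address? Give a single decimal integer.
Answer: 888

Derivation:
vaddr = 952 = 0b1110111000
Split: l1_idx=7, l2_idx=3, offset=8
L1[7] = 1
L2[1][3] = 55
paddr = 55 * 16 + 8 = 888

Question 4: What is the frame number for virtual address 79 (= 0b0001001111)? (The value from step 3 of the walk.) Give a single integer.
Answer: 57

Derivation:
vaddr = 79: l1_idx=0, l2_idx=4
L1[0] = 2; L2[2][4] = 57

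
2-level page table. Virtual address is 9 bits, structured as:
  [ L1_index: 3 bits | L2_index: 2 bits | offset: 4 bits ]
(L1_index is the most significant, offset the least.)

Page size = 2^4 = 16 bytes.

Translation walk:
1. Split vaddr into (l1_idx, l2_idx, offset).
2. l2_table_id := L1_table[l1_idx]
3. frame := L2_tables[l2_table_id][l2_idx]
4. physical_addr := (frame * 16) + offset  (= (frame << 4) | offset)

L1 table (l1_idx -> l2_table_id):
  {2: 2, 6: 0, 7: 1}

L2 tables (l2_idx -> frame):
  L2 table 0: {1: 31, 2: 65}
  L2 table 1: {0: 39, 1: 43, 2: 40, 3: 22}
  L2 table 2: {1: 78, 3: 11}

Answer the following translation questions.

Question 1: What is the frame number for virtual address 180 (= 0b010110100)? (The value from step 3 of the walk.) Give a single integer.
Answer: 11

Derivation:
vaddr = 180: l1_idx=2, l2_idx=3
L1[2] = 2; L2[2][3] = 11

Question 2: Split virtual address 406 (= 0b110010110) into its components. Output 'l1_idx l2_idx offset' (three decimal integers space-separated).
Answer: 6 1 6

Derivation:
vaddr = 406 = 0b110010110
  top 3 bits -> l1_idx = 6
  next 2 bits -> l2_idx = 1
  bottom 4 bits -> offset = 6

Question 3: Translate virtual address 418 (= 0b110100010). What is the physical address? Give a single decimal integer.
vaddr = 418 = 0b110100010
Split: l1_idx=6, l2_idx=2, offset=2
L1[6] = 0
L2[0][2] = 65
paddr = 65 * 16 + 2 = 1042

Answer: 1042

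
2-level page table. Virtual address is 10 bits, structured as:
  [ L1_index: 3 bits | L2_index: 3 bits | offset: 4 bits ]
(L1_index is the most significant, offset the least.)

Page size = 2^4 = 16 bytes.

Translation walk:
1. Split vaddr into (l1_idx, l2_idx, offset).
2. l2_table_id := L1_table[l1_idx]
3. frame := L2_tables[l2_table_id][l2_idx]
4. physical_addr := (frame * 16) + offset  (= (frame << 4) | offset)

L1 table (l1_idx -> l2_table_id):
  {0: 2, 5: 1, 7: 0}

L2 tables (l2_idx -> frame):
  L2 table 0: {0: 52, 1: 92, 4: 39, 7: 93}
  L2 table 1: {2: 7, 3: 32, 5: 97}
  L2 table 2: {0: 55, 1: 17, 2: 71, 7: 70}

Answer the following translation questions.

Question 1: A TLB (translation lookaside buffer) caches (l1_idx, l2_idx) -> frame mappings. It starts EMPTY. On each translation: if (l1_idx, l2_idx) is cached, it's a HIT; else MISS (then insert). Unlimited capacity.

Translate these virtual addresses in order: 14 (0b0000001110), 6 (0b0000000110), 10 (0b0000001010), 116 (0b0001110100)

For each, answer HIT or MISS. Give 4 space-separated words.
vaddr=14: (0,0) not in TLB -> MISS, insert
vaddr=6: (0,0) in TLB -> HIT
vaddr=10: (0,0) in TLB -> HIT
vaddr=116: (0,7) not in TLB -> MISS, insert

Answer: MISS HIT HIT MISS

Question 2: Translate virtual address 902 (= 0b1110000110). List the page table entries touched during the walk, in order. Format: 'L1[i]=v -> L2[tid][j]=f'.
vaddr = 902 = 0b1110000110
Split: l1_idx=7, l2_idx=0, offset=6

Answer: L1[7]=0 -> L2[0][0]=52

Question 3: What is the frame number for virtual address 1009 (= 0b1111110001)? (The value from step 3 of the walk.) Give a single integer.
vaddr = 1009: l1_idx=7, l2_idx=7
L1[7] = 0; L2[0][7] = 93

Answer: 93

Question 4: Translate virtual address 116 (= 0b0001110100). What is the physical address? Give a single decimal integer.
vaddr = 116 = 0b0001110100
Split: l1_idx=0, l2_idx=7, offset=4
L1[0] = 2
L2[2][7] = 70
paddr = 70 * 16 + 4 = 1124

Answer: 1124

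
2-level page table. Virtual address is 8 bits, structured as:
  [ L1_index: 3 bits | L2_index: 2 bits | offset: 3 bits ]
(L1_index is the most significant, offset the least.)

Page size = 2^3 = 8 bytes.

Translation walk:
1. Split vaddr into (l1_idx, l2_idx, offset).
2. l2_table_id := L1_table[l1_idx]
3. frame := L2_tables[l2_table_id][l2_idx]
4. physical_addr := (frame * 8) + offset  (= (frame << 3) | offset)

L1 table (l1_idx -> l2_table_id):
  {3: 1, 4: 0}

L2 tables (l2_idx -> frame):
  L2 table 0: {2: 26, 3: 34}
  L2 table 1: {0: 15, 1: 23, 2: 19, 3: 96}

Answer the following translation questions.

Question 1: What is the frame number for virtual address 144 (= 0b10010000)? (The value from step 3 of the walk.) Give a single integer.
Answer: 26

Derivation:
vaddr = 144: l1_idx=4, l2_idx=2
L1[4] = 0; L2[0][2] = 26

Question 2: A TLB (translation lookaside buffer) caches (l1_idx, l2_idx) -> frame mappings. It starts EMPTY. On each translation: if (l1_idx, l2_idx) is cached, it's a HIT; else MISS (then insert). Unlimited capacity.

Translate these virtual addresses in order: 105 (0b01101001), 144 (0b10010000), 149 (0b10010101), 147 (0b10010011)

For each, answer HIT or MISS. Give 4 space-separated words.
Answer: MISS MISS HIT HIT

Derivation:
vaddr=105: (3,1) not in TLB -> MISS, insert
vaddr=144: (4,2) not in TLB -> MISS, insert
vaddr=149: (4,2) in TLB -> HIT
vaddr=147: (4,2) in TLB -> HIT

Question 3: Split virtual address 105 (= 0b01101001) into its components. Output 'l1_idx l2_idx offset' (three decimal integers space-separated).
vaddr = 105 = 0b01101001
  top 3 bits -> l1_idx = 3
  next 2 bits -> l2_idx = 1
  bottom 3 bits -> offset = 1

Answer: 3 1 1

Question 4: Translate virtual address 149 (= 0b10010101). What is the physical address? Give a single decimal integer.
vaddr = 149 = 0b10010101
Split: l1_idx=4, l2_idx=2, offset=5
L1[4] = 0
L2[0][2] = 26
paddr = 26 * 8 + 5 = 213

Answer: 213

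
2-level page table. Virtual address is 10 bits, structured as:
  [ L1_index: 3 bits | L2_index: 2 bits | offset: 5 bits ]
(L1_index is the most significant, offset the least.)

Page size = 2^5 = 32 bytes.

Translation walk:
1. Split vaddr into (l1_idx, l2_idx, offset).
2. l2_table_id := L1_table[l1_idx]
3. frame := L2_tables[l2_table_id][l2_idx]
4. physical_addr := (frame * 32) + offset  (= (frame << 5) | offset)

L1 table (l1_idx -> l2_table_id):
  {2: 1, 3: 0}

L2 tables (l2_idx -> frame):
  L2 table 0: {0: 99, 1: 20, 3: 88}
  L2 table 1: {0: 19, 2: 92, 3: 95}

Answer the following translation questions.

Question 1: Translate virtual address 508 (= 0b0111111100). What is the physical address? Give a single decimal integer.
Answer: 2844

Derivation:
vaddr = 508 = 0b0111111100
Split: l1_idx=3, l2_idx=3, offset=28
L1[3] = 0
L2[0][3] = 88
paddr = 88 * 32 + 28 = 2844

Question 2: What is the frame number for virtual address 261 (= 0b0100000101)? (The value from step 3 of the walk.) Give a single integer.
vaddr = 261: l1_idx=2, l2_idx=0
L1[2] = 1; L2[1][0] = 19

Answer: 19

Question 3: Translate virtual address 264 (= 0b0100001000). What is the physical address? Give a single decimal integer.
Answer: 616

Derivation:
vaddr = 264 = 0b0100001000
Split: l1_idx=2, l2_idx=0, offset=8
L1[2] = 1
L2[1][0] = 19
paddr = 19 * 32 + 8 = 616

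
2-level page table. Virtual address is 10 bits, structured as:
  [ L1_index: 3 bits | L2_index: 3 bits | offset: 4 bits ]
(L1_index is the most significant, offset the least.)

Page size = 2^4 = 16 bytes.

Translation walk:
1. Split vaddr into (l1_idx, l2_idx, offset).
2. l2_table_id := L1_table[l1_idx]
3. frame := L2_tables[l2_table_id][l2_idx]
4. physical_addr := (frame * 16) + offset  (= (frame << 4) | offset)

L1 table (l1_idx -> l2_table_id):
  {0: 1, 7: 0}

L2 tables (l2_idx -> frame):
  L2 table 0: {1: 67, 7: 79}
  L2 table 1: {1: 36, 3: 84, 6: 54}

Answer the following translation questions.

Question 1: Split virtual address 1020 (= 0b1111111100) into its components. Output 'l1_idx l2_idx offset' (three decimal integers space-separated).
vaddr = 1020 = 0b1111111100
  top 3 bits -> l1_idx = 7
  next 3 bits -> l2_idx = 7
  bottom 4 bits -> offset = 12

Answer: 7 7 12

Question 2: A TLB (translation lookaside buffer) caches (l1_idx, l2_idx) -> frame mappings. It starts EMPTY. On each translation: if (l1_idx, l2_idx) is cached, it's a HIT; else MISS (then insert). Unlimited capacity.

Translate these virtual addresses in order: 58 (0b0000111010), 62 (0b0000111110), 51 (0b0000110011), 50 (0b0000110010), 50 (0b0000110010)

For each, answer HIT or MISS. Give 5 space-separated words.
vaddr=58: (0,3) not in TLB -> MISS, insert
vaddr=62: (0,3) in TLB -> HIT
vaddr=51: (0,3) in TLB -> HIT
vaddr=50: (0,3) in TLB -> HIT
vaddr=50: (0,3) in TLB -> HIT

Answer: MISS HIT HIT HIT HIT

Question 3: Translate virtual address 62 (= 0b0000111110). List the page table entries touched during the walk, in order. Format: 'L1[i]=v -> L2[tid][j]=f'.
vaddr = 62 = 0b0000111110
Split: l1_idx=0, l2_idx=3, offset=14

Answer: L1[0]=1 -> L2[1][3]=84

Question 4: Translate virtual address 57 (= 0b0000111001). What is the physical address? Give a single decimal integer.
Answer: 1353

Derivation:
vaddr = 57 = 0b0000111001
Split: l1_idx=0, l2_idx=3, offset=9
L1[0] = 1
L2[1][3] = 84
paddr = 84 * 16 + 9 = 1353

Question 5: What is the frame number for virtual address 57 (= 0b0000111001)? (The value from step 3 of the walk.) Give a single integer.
Answer: 84

Derivation:
vaddr = 57: l1_idx=0, l2_idx=3
L1[0] = 1; L2[1][3] = 84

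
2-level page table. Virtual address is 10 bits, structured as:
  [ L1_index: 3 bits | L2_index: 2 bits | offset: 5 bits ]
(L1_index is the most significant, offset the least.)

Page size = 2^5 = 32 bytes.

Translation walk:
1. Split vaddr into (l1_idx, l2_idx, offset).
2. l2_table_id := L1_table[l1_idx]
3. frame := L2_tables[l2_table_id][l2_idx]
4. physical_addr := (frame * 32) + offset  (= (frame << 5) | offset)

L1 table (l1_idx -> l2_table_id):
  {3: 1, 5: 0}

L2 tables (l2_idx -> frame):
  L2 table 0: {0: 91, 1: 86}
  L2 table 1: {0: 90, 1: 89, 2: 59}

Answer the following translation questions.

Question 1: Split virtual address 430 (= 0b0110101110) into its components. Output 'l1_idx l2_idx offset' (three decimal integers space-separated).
vaddr = 430 = 0b0110101110
  top 3 bits -> l1_idx = 3
  next 2 bits -> l2_idx = 1
  bottom 5 bits -> offset = 14

Answer: 3 1 14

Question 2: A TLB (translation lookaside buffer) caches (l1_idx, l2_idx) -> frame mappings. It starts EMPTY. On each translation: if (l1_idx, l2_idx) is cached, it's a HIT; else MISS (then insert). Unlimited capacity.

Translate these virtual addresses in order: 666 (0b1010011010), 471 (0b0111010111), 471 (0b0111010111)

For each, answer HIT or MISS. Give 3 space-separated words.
Answer: MISS MISS HIT

Derivation:
vaddr=666: (5,0) not in TLB -> MISS, insert
vaddr=471: (3,2) not in TLB -> MISS, insert
vaddr=471: (3,2) in TLB -> HIT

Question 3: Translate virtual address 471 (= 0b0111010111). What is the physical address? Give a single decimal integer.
vaddr = 471 = 0b0111010111
Split: l1_idx=3, l2_idx=2, offset=23
L1[3] = 1
L2[1][2] = 59
paddr = 59 * 32 + 23 = 1911

Answer: 1911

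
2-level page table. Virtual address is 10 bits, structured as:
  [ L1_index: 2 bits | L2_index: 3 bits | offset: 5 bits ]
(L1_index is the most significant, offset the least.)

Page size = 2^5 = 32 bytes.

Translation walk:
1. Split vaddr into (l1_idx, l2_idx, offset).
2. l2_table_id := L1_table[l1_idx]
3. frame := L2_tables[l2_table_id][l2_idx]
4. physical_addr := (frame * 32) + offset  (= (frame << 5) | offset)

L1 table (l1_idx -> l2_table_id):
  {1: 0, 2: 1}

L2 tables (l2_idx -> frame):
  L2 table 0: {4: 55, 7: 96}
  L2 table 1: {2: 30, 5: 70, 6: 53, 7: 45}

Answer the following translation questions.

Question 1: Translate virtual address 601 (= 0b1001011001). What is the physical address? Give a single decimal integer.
vaddr = 601 = 0b1001011001
Split: l1_idx=2, l2_idx=2, offset=25
L1[2] = 1
L2[1][2] = 30
paddr = 30 * 32 + 25 = 985

Answer: 985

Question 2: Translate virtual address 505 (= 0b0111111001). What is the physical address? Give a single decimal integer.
vaddr = 505 = 0b0111111001
Split: l1_idx=1, l2_idx=7, offset=25
L1[1] = 0
L2[0][7] = 96
paddr = 96 * 32 + 25 = 3097

Answer: 3097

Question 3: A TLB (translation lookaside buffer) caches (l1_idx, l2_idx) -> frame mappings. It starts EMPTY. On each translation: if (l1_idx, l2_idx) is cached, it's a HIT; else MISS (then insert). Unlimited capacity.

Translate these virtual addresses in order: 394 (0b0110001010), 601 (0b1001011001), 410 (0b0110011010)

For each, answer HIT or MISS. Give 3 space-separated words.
Answer: MISS MISS HIT

Derivation:
vaddr=394: (1,4) not in TLB -> MISS, insert
vaddr=601: (2,2) not in TLB -> MISS, insert
vaddr=410: (1,4) in TLB -> HIT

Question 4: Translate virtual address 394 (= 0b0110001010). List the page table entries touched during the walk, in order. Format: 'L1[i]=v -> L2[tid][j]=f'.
Answer: L1[1]=0 -> L2[0][4]=55

Derivation:
vaddr = 394 = 0b0110001010
Split: l1_idx=1, l2_idx=4, offset=10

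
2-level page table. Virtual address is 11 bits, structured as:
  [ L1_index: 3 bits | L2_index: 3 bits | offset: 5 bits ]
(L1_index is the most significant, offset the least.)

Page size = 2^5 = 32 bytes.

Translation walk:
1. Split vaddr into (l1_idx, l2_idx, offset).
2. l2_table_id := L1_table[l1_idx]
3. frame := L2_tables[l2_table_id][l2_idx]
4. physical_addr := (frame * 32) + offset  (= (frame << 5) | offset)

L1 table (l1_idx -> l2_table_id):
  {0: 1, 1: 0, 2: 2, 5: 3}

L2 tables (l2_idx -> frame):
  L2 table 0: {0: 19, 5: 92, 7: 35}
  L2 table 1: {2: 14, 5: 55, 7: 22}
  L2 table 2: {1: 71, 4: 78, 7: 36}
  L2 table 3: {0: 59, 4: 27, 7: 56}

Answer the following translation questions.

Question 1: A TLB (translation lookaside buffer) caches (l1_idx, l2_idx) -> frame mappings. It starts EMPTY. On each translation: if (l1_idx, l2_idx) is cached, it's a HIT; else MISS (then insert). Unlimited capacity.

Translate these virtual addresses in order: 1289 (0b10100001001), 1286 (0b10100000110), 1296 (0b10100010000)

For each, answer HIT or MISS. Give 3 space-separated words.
Answer: MISS HIT HIT

Derivation:
vaddr=1289: (5,0) not in TLB -> MISS, insert
vaddr=1286: (5,0) in TLB -> HIT
vaddr=1296: (5,0) in TLB -> HIT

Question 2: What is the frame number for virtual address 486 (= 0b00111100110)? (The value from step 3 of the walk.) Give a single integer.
vaddr = 486: l1_idx=1, l2_idx=7
L1[1] = 0; L2[0][7] = 35

Answer: 35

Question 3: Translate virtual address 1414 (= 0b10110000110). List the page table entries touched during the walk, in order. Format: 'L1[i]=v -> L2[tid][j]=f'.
Answer: L1[5]=3 -> L2[3][4]=27

Derivation:
vaddr = 1414 = 0b10110000110
Split: l1_idx=5, l2_idx=4, offset=6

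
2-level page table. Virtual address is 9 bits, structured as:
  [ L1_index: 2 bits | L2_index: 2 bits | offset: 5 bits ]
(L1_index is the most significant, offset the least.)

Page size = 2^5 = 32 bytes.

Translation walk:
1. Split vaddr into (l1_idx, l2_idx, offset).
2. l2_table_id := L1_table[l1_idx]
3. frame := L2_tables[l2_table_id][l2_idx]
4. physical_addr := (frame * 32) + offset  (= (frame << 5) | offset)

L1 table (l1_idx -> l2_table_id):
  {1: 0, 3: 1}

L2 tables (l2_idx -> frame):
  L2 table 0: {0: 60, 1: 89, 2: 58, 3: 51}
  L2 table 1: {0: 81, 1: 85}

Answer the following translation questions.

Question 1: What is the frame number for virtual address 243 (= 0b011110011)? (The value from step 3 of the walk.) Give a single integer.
vaddr = 243: l1_idx=1, l2_idx=3
L1[1] = 0; L2[0][3] = 51

Answer: 51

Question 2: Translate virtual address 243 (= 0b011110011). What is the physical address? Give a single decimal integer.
Answer: 1651

Derivation:
vaddr = 243 = 0b011110011
Split: l1_idx=1, l2_idx=3, offset=19
L1[1] = 0
L2[0][3] = 51
paddr = 51 * 32 + 19 = 1651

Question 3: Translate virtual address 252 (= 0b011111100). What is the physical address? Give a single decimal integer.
vaddr = 252 = 0b011111100
Split: l1_idx=1, l2_idx=3, offset=28
L1[1] = 0
L2[0][3] = 51
paddr = 51 * 32 + 28 = 1660

Answer: 1660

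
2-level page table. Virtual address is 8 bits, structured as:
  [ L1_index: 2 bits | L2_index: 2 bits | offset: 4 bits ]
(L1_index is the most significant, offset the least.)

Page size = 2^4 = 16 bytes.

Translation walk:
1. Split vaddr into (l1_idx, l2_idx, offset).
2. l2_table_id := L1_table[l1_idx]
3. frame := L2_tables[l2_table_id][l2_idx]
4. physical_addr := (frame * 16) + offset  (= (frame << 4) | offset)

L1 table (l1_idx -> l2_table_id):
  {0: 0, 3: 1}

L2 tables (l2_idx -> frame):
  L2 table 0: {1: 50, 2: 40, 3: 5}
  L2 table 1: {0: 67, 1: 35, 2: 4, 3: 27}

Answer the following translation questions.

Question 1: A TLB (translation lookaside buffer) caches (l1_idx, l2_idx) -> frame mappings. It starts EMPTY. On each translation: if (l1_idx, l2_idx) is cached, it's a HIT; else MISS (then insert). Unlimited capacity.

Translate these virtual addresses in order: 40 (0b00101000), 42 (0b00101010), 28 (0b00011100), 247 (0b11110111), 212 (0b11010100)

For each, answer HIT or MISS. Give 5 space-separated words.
Answer: MISS HIT MISS MISS MISS

Derivation:
vaddr=40: (0,2) not in TLB -> MISS, insert
vaddr=42: (0,2) in TLB -> HIT
vaddr=28: (0,1) not in TLB -> MISS, insert
vaddr=247: (3,3) not in TLB -> MISS, insert
vaddr=212: (3,1) not in TLB -> MISS, insert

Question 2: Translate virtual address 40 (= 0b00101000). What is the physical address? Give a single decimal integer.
Answer: 648

Derivation:
vaddr = 40 = 0b00101000
Split: l1_idx=0, l2_idx=2, offset=8
L1[0] = 0
L2[0][2] = 40
paddr = 40 * 16 + 8 = 648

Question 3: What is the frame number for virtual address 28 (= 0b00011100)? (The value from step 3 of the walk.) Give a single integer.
vaddr = 28: l1_idx=0, l2_idx=1
L1[0] = 0; L2[0][1] = 50

Answer: 50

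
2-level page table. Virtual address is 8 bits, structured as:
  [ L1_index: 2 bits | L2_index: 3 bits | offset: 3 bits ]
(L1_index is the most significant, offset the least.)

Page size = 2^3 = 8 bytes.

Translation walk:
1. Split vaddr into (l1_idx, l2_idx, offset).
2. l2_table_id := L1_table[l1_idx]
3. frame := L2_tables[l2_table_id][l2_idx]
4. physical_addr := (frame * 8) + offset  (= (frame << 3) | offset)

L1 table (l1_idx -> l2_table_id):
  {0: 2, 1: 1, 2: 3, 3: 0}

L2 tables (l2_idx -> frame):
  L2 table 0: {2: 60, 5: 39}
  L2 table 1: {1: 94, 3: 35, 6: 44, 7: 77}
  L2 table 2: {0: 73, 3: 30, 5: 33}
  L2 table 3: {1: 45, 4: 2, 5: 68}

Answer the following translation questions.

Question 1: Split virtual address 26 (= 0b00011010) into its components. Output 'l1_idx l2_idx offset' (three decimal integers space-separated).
vaddr = 26 = 0b00011010
  top 2 bits -> l1_idx = 0
  next 3 bits -> l2_idx = 3
  bottom 3 bits -> offset = 2

Answer: 0 3 2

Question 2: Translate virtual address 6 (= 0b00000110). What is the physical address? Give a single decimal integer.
vaddr = 6 = 0b00000110
Split: l1_idx=0, l2_idx=0, offset=6
L1[0] = 2
L2[2][0] = 73
paddr = 73 * 8 + 6 = 590

Answer: 590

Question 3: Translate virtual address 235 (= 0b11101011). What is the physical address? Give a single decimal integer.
vaddr = 235 = 0b11101011
Split: l1_idx=3, l2_idx=5, offset=3
L1[3] = 0
L2[0][5] = 39
paddr = 39 * 8 + 3 = 315

Answer: 315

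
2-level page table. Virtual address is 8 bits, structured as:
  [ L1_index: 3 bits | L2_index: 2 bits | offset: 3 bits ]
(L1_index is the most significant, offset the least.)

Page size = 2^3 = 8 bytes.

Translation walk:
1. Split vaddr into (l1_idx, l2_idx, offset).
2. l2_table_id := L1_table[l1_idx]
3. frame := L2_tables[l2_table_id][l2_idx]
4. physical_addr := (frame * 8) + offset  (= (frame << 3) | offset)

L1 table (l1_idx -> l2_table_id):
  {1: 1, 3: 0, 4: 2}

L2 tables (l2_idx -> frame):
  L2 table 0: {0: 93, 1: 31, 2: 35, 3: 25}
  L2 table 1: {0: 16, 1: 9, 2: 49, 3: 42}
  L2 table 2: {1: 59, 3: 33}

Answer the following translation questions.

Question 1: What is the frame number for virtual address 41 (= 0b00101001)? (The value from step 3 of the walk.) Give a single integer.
vaddr = 41: l1_idx=1, l2_idx=1
L1[1] = 1; L2[1][1] = 9

Answer: 9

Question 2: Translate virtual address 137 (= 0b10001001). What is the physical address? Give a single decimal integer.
Answer: 473

Derivation:
vaddr = 137 = 0b10001001
Split: l1_idx=4, l2_idx=1, offset=1
L1[4] = 2
L2[2][1] = 59
paddr = 59 * 8 + 1 = 473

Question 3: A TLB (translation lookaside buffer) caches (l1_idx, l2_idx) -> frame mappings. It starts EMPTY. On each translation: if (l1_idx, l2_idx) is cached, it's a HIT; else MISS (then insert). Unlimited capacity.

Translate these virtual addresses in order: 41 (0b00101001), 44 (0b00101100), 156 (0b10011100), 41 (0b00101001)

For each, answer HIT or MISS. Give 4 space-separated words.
Answer: MISS HIT MISS HIT

Derivation:
vaddr=41: (1,1) not in TLB -> MISS, insert
vaddr=44: (1,1) in TLB -> HIT
vaddr=156: (4,3) not in TLB -> MISS, insert
vaddr=41: (1,1) in TLB -> HIT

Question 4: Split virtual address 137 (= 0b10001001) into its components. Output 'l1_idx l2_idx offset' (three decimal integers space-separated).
vaddr = 137 = 0b10001001
  top 3 bits -> l1_idx = 4
  next 2 bits -> l2_idx = 1
  bottom 3 bits -> offset = 1

Answer: 4 1 1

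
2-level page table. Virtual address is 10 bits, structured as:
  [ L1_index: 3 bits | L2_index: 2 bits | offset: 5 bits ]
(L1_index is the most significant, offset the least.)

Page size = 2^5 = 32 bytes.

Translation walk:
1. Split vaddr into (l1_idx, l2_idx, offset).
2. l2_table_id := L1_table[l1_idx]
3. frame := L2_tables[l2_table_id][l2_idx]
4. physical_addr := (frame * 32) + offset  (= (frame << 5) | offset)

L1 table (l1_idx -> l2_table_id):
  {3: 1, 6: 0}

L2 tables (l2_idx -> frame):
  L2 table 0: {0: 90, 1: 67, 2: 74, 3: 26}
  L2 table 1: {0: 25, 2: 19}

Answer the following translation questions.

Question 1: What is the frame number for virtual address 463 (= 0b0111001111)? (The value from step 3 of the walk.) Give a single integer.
vaddr = 463: l1_idx=3, l2_idx=2
L1[3] = 1; L2[1][2] = 19

Answer: 19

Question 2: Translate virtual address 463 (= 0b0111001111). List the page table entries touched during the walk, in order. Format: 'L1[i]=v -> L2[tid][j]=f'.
Answer: L1[3]=1 -> L2[1][2]=19

Derivation:
vaddr = 463 = 0b0111001111
Split: l1_idx=3, l2_idx=2, offset=15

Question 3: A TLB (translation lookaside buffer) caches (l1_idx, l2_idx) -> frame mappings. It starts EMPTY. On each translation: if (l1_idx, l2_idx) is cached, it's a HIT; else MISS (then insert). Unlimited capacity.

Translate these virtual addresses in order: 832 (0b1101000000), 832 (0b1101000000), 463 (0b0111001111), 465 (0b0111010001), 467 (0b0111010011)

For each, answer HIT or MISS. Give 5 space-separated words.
Answer: MISS HIT MISS HIT HIT

Derivation:
vaddr=832: (6,2) not in TLB -> MISS, insert
vaddr=832: (6,2) in TLB -> HIT
vaddr=463: (3,2) not in TLB -> MISS, insert
vaddr=465: (3,2) in TLB -> HIT
vaddr=467: (3,2) in TLB -> HIT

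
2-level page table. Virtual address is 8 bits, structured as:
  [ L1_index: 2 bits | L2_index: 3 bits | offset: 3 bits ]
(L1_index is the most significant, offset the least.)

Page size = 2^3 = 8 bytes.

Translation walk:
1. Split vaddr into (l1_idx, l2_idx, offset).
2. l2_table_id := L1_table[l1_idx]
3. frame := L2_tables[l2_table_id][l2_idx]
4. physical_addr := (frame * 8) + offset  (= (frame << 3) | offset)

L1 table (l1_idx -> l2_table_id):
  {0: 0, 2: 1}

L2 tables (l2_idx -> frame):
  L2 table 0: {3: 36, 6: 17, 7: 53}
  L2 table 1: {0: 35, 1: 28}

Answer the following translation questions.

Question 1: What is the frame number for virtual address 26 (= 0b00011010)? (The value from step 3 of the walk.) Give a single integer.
vaddr = 26: l1_idx=0, l2_idx=3
L1[0] = 0; L2[0][3] = 36

Answer: 36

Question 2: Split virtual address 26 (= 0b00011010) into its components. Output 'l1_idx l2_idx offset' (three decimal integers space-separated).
vaddr = 26 = 0b00011010
  top 2 bits -> l1_idx = 0
  next 3 bits -> l2_idx = 3
  bottom 3 bits -> offset = 2

Answer: 0 3 2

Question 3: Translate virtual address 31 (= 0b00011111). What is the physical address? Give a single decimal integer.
Answer: 295

Derivation:
vaddr = 31 = 0b00011111
Split: l1_idx=0, l2_idx=3, offset=7
L1[0] = 0
L2[0][3] = 36
paddr = 36 * 8 + 7 = 295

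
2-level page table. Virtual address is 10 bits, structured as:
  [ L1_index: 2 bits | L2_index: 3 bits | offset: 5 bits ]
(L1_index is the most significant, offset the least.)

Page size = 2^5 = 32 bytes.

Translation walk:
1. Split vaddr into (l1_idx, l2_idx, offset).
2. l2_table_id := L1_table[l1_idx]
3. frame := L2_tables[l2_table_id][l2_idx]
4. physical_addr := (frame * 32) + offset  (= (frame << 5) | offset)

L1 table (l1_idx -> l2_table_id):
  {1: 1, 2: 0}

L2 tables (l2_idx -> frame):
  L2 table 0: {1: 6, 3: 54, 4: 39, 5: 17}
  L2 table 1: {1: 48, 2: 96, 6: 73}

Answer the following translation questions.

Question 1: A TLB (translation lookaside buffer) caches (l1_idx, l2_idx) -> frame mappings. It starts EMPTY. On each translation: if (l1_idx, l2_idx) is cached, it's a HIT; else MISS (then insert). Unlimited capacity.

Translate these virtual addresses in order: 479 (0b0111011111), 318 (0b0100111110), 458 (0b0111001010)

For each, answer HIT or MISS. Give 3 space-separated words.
vaddr=479: (1,6) not in TLB -> MISS, insert
vaddr=318: (1,1) not in TLB -> MISS, insert
vaddr=458: (1,6) in TLB -> HIT

Answer: MISS MISS HIT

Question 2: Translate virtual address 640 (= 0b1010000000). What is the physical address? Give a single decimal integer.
vaddr = 640 = 0b1010000000
Split: l1_idx=2, l2_idx=4, offset=0
L1[2] = 0
L2[0][4] = 39
paddr = 39 * 32 + 0 = 1248

Answer: 1248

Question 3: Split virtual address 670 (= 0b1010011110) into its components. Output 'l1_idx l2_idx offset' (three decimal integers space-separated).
vaddr = 670 = 0b1010011110
  top 2 bits -> l1_idx = 2
  next 3 bits -> l2_idx = 4
  bottom 5 bits -> offset = 30

Answer: 2 4 30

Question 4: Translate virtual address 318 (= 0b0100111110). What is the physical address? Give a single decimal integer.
Answer: 1566

Derivation:
vaddr = 318 = 0b0100111110
Split: l1_idx=1, l2_idx=1, offset=30
L1[1] = 1
L2[1][1] = 48
paddr = 48 * 32 + 30 = 1566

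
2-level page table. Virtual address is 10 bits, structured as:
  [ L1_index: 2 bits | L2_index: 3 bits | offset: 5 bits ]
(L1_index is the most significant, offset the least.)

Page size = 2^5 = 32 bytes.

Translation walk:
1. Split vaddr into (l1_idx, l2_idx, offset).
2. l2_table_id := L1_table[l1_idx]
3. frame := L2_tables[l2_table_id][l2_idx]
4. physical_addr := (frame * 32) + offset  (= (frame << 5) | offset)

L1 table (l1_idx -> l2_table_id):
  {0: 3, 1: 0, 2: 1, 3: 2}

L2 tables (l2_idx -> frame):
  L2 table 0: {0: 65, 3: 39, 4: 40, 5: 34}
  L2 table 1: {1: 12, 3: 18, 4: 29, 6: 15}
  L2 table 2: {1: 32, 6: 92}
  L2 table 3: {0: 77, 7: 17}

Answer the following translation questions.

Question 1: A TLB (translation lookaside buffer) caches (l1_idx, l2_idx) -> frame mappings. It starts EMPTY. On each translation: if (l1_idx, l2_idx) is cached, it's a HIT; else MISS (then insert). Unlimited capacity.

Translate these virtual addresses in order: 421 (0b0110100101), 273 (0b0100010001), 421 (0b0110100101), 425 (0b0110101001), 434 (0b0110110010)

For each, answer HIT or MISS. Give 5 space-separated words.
vaddr=421: (1,5) not in TLB -> MISS, insert
vaddr=273: (1,0) not in TLB -> MISS, insert
vaddr=421: (1,5) in TLB -> HIT
vaddr=425: (1,5) in TLB -> HIT
vaddr=434: (1,5) in TLB -> HIT

Answer: MISS MISS HIT HIT HIT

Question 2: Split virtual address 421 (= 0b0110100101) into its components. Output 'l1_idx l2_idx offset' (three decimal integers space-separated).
vaddr = 421 = 0b0110100101
  top 2 bits -> l1_idx = 1
  next 3 bits -> l2_idx = 5
  bottom 5 bits -> offset = 5

Answer: 1 5 5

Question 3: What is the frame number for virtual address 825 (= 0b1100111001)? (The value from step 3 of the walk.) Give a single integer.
Answer: 32

Derivation:
vaddr = 825: l1_idx=3, l2_idx=1
L1[3] = 2; L2[2][1] = 32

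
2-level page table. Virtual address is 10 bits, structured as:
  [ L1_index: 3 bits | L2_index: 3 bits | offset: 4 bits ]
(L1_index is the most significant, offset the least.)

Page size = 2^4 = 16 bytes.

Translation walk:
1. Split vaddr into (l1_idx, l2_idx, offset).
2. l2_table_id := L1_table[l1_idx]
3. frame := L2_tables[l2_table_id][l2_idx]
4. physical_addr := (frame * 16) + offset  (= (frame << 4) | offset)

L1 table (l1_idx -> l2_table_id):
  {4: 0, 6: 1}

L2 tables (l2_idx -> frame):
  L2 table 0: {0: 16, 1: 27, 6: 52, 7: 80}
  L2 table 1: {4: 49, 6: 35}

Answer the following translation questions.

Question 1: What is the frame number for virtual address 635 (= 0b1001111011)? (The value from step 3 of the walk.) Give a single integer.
Answer: 80

Derivation:
vaddr = 635: l1_idx=4, l2_idx=7
L1[4] = 0; L2[0][7] = 80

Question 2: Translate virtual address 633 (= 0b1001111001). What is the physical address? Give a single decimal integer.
vaddr = 633 = 0b1001111001
Split: l1_idx=4, l2_idx=7, offset=9
L1[4] = 0
L2[0][7] = 80
paddr = 80 * 16 + 9 = 1289

Answer: 1289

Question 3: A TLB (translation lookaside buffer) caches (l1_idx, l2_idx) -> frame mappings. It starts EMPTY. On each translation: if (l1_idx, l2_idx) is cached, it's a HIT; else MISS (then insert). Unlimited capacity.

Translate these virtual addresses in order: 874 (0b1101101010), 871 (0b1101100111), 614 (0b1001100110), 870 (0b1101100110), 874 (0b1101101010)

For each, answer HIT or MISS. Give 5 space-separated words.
Answer: MISS HIT MISS HIT HIT

Derivation:
vaddr=874: (6,6) not in TLB -> MISS, insert
vaddr=871: (6,6) in TLB -> HIT
vaddr=614: (4,6) not in TLB -> MISS, insert
vaddr=870: (6,6) in TLB -> HIT
vaddr=874: (6,6) in TLB -> HIT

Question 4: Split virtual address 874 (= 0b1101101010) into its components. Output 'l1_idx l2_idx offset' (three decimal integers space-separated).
vaddr = 874 = 0b1101101010
  top 3 bits -> l1_idx = 6
  next 3 bits -> l2_idx = 6
  bottom 4 bits -> offset = 10

Answer: 6 6 10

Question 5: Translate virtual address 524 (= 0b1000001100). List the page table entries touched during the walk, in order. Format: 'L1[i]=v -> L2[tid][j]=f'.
vaddr = 524 = 0b1000001100
Split: l1_idx=4, l2_idx=0, offset=12

Answer: L1[4]=0 -> L2[0][0]=16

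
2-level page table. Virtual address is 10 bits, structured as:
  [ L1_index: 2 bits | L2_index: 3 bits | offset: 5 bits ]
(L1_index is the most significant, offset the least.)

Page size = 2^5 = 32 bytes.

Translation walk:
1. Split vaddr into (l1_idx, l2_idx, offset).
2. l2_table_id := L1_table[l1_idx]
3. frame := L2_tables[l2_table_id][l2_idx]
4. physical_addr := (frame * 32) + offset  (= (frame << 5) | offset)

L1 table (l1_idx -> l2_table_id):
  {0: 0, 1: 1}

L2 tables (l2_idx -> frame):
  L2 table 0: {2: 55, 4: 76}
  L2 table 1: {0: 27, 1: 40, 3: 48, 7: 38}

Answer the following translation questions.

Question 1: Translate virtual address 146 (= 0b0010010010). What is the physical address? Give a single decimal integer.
Answer: 2450

Derivation:
vaddr = 146 = 0b0010010010
Split: l1_idx=0, l2_idx=4, offset=18
L1[0] = 0
L2[0][4] = 76
paddr = 76 * 32 + 18 = 2450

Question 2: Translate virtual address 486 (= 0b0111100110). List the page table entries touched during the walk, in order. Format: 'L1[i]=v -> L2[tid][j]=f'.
vaddr = 486 = 0b0111100110
Split: l1_idx=1, l2_idx=7, offset=6

Answer: L1[1]=1 -> L2[1][7]=38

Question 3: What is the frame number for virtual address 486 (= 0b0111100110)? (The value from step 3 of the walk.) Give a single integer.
Answer: 38

Derivation:
vaddr = 486: l1_idx=1, l2_idx=7
L1[1] = 1; L2[1][7] = 38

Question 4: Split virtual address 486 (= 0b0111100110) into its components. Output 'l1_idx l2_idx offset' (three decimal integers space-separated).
Answer: 1 7 6

Derivation:
vaddr = 486 = 0b0111100110
  top 2 bits -> l1_idx = 1
  next 3 bits -> l2_idx = 7
  bottom 5 bits -> offset = 6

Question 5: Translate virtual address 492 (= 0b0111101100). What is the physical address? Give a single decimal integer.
vaddr = 492 = 0b0111101100
Split: l1_idx=1, l2_idx=7, offset=12
L1[1] = 1
L2[1][7] = 38
paddr = 38 * 32 + 12 = 1228

Answer: 1228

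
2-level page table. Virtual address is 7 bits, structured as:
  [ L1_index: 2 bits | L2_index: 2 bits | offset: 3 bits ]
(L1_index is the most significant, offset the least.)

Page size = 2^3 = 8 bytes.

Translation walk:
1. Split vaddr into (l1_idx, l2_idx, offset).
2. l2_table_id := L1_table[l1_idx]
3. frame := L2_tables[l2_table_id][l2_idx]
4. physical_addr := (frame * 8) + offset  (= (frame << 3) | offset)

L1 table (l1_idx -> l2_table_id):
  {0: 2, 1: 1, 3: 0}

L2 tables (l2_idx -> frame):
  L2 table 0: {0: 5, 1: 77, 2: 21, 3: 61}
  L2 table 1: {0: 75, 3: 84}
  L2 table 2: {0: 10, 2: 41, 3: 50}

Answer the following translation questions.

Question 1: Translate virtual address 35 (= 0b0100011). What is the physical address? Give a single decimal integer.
vaddr = 35 = 0b0100011
Split: l1_idx=1, l2_idx=0, offset=3
L1[1] = 1
L2[1][0] = 75
paddr = 75 * 8 + 3 = 603

Answer: 603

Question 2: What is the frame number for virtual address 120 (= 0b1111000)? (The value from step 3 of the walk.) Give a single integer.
vaddr = 120: l1_idx=3, l2_idx=3
L1[3] = 0; L2[0][3] = 61

Answer: 61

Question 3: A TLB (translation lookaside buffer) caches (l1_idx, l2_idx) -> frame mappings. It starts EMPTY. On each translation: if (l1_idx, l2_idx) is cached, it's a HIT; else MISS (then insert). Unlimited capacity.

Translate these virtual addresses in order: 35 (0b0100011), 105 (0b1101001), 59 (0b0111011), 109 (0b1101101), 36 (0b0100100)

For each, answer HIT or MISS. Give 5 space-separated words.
vaddr=35: (1,0) not in TLB -> MISS, insert
vaddr=105: (3,1) not in TLB -> MISS, insert
vaddr=59: (1,3) not in TLB -> MISS, insert
vaddr=109: (3,1) in TLB -> HIT
vaddr=36: (1,0) in TLB -> HIT

Answer: MISS MISS MISS HIT HIT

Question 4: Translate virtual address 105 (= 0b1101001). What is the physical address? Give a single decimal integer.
vaddr = 105 = 0b1101001
Split: l1_idx=3, l2_idx=1, offset=1
L1[3] = 0
L2[0][1] = 77
paddr = 77 * 8 + 1 = 617

Answer: 617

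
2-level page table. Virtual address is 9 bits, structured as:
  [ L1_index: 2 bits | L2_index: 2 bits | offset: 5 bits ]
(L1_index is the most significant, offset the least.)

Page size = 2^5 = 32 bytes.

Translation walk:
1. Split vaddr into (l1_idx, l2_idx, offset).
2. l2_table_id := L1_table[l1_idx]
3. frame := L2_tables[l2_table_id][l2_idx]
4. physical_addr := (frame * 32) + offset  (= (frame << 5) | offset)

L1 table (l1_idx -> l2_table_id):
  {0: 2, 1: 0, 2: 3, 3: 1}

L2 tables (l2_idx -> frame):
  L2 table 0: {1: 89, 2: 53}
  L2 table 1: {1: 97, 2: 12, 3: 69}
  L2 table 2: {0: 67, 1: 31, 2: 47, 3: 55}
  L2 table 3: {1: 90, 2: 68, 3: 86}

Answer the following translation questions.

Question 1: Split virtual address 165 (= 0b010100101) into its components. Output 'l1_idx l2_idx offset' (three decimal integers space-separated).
vaddr = 165 = 0b010100101
  top 2 bits -> l1_idx = 1
  next 2 bits -> l2_idx = 1
  bottom 5 bits -> offset = 5

Answer: 1 1 5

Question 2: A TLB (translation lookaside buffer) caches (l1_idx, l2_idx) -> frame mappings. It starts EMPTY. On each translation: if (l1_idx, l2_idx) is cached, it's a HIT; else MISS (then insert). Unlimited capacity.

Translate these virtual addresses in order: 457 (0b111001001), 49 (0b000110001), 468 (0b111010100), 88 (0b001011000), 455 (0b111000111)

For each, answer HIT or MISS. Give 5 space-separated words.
Answer: MISS MISS HIT MISS HIT

Derivation:
vaddr=457: (3,2) not in TLB -> MISS, insert
vaddr=49: (0,1) not in TLB -> MISS, insert
vaddr=468: (3,2) in TLB -> HIT
vaddr=88: (0,2) not in TLB -> MISS, insert
vaddr=455: (3,2) in TLB -> HIT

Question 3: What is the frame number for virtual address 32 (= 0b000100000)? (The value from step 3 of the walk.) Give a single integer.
Answer: 31

Derivation:
vaddr = 32: l1_idx=0, l2_idx=1
L1[0] = 2; L2[2][1] = 31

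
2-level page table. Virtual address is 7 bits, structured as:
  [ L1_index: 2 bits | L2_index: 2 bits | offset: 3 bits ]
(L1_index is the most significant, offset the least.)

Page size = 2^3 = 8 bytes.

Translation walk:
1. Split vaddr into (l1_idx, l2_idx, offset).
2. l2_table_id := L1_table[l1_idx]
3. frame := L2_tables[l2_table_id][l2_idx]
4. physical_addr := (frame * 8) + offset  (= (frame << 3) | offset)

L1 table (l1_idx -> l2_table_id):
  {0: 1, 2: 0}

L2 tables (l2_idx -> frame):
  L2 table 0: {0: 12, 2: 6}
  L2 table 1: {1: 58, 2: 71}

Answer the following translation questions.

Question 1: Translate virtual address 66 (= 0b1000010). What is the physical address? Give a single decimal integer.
vaddr = 66 = 0b1000010
Split: l1_idx=2, l2_idx=0, offset=2
L1[2] = 0
L2[0][0] = 12
paddr = 12 * 8 + 2 = 98

Answer: 98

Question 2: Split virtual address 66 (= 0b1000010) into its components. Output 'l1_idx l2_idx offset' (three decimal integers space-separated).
Answer: 2 0 2

Derivation:
vaddr = 66 = 0b1000010
  top 2 bits -> l1_idx = 2
  next 2 bits -> l2_idx = 0
  bottom 3 bits -> offset = 2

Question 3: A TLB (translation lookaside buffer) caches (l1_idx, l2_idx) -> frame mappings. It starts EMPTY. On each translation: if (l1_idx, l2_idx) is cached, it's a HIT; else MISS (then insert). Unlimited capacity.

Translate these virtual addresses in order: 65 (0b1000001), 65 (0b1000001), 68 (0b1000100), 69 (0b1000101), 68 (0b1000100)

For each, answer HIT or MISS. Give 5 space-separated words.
Answer: MISS HIT HIT HIT HIT

Derivation:
vaddr=65: (2,0) not in TLB -> MISS, insert
vaddr=65: (2,0) in TLB -> HIT
vaddr=68: (2,0) in TLB -> HIT
vaddr=69: (2,0) in TLB -> HIT
vaddr=68: (2,0) in TLB -> HIT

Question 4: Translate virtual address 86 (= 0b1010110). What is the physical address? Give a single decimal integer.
Answer: 54

Derivation:
vaddr = 86 = 0b1010110
Split: l1_idx=2, l2_idx=2, offset=6
L1[2] = 0
L2[0][2] = 6
paddr = 6 * 8 + 6 = 54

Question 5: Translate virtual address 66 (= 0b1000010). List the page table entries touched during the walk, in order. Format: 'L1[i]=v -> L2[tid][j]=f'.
vaddr = 66 = 0b1000010
Split: l1_idx=2, l2_idx=0, offset=2

Answer: L1[2]=0 -> L2[0][0]=12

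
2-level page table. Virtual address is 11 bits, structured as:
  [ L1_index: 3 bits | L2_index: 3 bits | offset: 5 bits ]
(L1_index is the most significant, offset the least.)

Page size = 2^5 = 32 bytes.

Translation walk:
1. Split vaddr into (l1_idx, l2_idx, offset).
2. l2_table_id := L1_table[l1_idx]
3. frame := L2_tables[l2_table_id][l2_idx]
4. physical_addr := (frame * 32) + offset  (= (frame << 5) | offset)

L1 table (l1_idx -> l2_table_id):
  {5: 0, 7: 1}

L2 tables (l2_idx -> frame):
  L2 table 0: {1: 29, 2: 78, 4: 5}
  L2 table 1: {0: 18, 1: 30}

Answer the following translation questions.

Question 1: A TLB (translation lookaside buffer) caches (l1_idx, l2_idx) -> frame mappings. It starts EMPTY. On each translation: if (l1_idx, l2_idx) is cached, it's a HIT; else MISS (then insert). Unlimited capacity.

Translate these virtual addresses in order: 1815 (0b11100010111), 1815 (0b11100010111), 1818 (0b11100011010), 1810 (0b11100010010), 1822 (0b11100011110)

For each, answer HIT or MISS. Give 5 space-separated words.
vaddr=1815: (7,0) not in TLB -> MISS, insert
vaddr=1815: (7,0) in TLB -> HIT
vaddr=1818: (7,0) in TLB -> HIT
vaddr=1810: (7,0) in TLB -> HIT
vaddr=1822: (7,0) in TLB -> HIT

Answer: MISS HIT HIT HIT HIT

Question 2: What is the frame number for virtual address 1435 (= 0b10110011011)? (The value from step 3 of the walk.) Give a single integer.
Answer: 5

Derivation:
vaddr = 1435: l1_idx=5, l2_idx=4
L1[5] = 0; L2[0][4] = 5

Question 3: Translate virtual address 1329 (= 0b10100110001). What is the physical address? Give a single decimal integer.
Answer: 945

Derivation:
vaddr = 1329 = 0b10100110001
Split: l1_idx=5, l2_idx=1, offset=17
L1[5] = 0
L2[0][1] = 29
paddr = 29 * 32 + 17 = 945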